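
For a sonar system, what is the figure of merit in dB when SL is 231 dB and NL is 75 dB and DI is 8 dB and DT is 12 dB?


152 dB


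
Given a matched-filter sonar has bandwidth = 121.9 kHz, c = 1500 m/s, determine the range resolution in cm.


dR = c/(2*BW) = 1500 / (2 * 121.9e3) = 0.0062 m = 0.62 cm

0.62 cm


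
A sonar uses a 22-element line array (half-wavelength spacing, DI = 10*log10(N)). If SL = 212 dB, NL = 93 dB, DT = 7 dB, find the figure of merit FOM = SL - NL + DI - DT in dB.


Step 1: DI = 10*log10(22) = 13.42 dB
Step 2: FOM = SL - NL + DI - DT = 212 - 93 + 13.42 - 7 = 125.42

125.42 dB


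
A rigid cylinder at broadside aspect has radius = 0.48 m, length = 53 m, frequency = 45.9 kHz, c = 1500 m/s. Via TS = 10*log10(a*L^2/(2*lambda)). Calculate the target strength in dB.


lambda = 1500/45900 = 0.03268 m
TS = 10*log10(0.48*53^2/(2*0.03268)) = 43.14

43.14 dB


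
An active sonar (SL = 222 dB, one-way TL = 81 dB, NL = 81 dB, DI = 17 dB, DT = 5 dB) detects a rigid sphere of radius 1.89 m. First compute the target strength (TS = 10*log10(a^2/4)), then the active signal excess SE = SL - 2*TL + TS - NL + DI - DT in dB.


Step 1: TS = 10*log10(1.89^2/4) = -0.49 dB
Step 2: SE = SL - 2*TL + TS - NL + DI - DT = 222 - 2*81 + (-0.49) - 81 + 17 - 5 = -9.49

-9.49 dB


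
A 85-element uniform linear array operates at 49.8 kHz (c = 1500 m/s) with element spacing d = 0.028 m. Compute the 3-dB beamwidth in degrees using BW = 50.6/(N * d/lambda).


0.64 deg


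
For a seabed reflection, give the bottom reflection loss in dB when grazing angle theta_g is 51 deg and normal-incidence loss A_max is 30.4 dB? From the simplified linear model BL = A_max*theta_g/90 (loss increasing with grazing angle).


17.23 dB


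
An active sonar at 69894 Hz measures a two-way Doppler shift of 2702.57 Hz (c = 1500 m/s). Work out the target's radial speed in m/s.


29.0 m/s


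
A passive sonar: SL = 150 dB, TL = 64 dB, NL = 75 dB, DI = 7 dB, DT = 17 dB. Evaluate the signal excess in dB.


SE = SL - TL - NL + DI - DT = 150 - 64 - 75 + 7 - 17 = 1

1 dB


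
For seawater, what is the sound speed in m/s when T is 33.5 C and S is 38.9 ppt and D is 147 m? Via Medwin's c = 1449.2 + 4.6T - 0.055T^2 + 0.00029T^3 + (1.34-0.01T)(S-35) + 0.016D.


c = 1449.2 + 4.6*33.5 - 0.055*33.5^2 + 0.00029*33.5^3 + (1.34 - 0.01*33.5)*(38.9 - 35) + 0.016*147 = 1558.75

1558.75 m/s


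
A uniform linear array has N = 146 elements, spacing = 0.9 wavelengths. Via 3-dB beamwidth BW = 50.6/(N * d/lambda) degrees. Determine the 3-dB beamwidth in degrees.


BW = 50.6 / (146 * 0.9) = 50.6 / 131.4 = 0.39

0.39 deg


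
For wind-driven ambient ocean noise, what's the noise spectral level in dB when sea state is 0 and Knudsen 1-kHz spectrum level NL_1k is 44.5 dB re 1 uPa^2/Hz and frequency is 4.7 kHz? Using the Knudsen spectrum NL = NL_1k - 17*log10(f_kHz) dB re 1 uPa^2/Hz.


NL = NL_1k - 17*log10(f_kHz) = 44.5 - 17*log10(4.7) = 44.5 - (11.43) = 33.07

33.07 dB


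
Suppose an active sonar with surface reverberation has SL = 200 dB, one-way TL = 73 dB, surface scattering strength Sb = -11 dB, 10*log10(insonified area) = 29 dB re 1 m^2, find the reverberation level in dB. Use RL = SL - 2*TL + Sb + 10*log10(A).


72 dB


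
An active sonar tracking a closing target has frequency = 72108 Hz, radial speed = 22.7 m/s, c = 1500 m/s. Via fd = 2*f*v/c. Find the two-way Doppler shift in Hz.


fd = 2*f*v/c = 2 * 72108 * 22.7 / 1500 = 2182.47

2182.47 Hz


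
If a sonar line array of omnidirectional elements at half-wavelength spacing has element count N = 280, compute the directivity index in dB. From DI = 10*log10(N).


DI = 10*log10(280) = 24.47

24.47 dB


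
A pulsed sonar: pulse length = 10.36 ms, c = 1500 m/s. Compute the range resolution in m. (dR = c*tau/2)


dR = c*tau/2 = 1500 * 10.36e-3 / 2 = 7.77

7.77 m


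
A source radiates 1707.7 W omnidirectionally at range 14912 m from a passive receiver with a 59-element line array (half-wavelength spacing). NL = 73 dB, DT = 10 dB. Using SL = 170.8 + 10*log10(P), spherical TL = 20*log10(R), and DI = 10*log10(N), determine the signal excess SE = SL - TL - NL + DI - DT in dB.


Step 1: SL = 170.8 + 10*log10(1707.7) = 203.12 dB
Step 2: TL = 20*log10(14912) = 83.47 dB
Step 3: DI = 10*log10(59) = 17.71 dB
Step 4: SE = SL - TL - NL + DI - DT = 203.12 - 83.47 - 73 + 17.71 - 10 = 54.36

54.36 dB


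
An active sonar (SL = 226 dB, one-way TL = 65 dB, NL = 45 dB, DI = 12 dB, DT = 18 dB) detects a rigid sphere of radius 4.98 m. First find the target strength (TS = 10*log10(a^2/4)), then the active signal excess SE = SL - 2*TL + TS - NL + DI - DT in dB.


Step 1: TS = 10*log10(4.98^2/4) = 7.92 dB
Step 2: SE = SL - 2*TL + TS - NL + DI - DT = 226 - 2*65 + (7.92) - 45 + 12 - 18 = 52.92

52.92 dB


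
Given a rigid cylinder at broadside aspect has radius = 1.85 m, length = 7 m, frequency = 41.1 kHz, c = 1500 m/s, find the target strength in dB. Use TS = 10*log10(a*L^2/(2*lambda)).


lambda = 1500/41100 = 0.0365 m
TS = 10*log10(1.85*7^2/(2*0.0365)) = 30.94

30.94 dB


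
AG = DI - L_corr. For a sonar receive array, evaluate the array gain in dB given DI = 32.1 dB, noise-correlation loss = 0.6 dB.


AG = DI - L_corr = 32.1 - 0.6 = 31.5

31.5 dB


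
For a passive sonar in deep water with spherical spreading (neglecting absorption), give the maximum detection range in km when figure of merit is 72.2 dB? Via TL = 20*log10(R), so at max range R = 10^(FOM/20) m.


4.07 km


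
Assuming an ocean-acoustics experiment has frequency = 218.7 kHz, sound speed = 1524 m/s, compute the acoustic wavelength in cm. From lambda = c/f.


lambda = c/f = 1524 / 218700 = 0.007 m = 0.7 cm

0.7 cm


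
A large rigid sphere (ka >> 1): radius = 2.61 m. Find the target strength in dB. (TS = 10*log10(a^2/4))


TS = 10*log10(2.61^2 / 4) = 10*log10(1.703025) = 2.31

2.31 dB


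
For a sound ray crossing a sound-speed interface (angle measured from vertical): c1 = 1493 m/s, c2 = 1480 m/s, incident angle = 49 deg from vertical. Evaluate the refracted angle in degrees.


sin(theta2) = (c2/c1)*sin(theta1) = (1480/1493)*sin(49 deg) = 0.74814
theta2 = arcsin(0.74814) = 48.43

48.43 deg


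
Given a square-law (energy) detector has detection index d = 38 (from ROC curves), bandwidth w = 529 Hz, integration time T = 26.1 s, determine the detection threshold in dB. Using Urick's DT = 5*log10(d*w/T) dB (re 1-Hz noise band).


DT = 5*log10(d*w/T) = 5*log10(38 * 529 / 26.1) = 5*log10(770.19) = 14.43

14.43 dB


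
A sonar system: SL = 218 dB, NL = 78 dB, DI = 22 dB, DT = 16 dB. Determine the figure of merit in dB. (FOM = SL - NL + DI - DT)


FOM = SL - NL + DI - DT = 218 - 78 + 22 - 16 = 146

146 dB


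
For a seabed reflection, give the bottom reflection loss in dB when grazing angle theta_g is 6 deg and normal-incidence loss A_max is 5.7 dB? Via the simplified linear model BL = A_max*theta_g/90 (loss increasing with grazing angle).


BL = A_max * theta_g / 90 = 5.7 * 6 / 90 = 0.38

0.38 dB


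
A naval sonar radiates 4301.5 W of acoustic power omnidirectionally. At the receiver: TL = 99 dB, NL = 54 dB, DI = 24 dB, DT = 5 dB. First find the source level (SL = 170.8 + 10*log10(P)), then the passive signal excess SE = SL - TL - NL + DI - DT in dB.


Step 1: SL = 170.8 + 10*log10(4301.5) = 207.14 dB
Step 2: SE = SL - TL - NL + DI - DT = 207.14 - 99 - 54 + 24 - 5 = 73.14

73.14 dB


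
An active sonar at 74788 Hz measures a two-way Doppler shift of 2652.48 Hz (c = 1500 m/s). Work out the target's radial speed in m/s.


From fd = 2*f*v/c, v = c*fd/(2*f) = 1500 * 2652.48 / (2*74788) = 26.6

26.6 m/s


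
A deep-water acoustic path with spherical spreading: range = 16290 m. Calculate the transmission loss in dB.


TL = 20*log10(16290) = 84.24

84.24 dB


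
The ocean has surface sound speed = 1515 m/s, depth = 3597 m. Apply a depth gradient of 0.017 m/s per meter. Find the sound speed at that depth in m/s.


c = 1515 + 0.017 * 3597 = 1576.149

1576.149 m/s


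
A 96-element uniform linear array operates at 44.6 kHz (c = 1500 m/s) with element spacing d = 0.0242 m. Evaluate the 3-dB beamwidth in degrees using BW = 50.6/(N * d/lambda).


Step 1: lambda = 1500/44600 = 0.03363 m
Step 2: d/lambda = 0.0242/0.03363 = 0.7196
Step 3: BW = 50.6/(N * d/lambda) = 50.6/(96 * 0.7196) = 0.73

0.73 deg


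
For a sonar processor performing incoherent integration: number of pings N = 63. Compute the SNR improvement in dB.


Gain = 5*log10(63) = 9.0

9.0 dB


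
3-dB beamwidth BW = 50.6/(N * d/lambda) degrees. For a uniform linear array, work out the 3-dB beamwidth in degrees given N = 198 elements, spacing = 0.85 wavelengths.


BW = 50.6 / (198 * 0.85) = 50.6 / 168.3 = 0.3

0.3 deg


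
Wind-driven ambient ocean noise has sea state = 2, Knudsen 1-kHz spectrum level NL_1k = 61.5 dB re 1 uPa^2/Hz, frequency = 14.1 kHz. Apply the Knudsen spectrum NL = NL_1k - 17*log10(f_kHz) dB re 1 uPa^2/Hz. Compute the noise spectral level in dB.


NL = NL_1k - 17*log10(f_kHz) = 61.5 - 17*log10(14.1) = 61.5 - (19.54) = 41.96

41.96 dB


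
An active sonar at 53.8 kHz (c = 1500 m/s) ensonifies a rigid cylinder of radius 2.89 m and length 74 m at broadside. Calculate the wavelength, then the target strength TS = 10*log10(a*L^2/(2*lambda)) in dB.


Step 1: lambda = c/f = 1500/53800 = 0.02788 m
Step 2: TS = 10*log10(a*L^2/(2*lambda)) = 10*log10(2.89*74^2/(2*0.02788)) = 54.53

54.53 dB


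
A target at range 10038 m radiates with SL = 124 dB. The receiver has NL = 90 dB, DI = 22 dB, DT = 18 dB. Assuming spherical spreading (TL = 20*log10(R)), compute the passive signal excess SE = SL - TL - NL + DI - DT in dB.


-42.03 dB


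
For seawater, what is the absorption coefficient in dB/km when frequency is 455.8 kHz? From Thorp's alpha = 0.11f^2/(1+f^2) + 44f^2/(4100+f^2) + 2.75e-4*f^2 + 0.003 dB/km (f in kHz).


100.394 dB/km


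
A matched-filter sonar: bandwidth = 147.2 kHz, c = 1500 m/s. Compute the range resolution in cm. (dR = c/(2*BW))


dR = c/(2*BW) = 1500 / (2 * 147.2e3) = 0.0051 m = 0.51 cm

0.51 cm


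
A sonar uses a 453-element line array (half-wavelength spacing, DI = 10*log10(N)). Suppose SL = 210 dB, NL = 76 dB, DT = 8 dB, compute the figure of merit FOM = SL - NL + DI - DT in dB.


Step 1: DI = 10*log10(453) = 26.56 dB
Step 2: FOM = SL - NL + DI - DT = 210 - 76 + 26.56 - 8 = 152.56

152.56 dB


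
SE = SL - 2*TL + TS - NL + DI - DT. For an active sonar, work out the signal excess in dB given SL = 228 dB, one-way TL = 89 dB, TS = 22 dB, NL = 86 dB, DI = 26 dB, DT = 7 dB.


SE = SL - 2*TL + TS - NL + DI - DT = 228 - 2*89 + (22) - 86 + 26 - 7 = 5

5 dB


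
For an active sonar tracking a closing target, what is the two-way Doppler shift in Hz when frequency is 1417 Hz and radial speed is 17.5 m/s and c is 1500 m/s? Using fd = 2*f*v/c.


33.06 Hz


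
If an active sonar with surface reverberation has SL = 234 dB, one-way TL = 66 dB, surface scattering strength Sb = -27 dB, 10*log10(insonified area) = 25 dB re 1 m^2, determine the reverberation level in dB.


RL = SL - 2*TL + Sb + 10*log10(A) = 234 - 2*66 + (-27) + 25 = 100

100 dB


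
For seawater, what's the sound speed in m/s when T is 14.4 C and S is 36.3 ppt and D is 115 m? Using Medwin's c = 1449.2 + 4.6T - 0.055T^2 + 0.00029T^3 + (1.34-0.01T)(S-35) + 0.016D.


1508.3 m/s


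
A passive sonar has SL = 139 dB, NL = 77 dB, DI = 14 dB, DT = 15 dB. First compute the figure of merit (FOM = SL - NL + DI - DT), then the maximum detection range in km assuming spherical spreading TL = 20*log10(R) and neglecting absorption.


Step 1: FOM = SL - NL + DI - DT = 139 - 77 + 14 - 15 = 61 dB
Step 2: at max range FOM = TL = 20*log10(R), so R = 10^(61/20) = 1122.02 m = 1.12 km

1.12 km


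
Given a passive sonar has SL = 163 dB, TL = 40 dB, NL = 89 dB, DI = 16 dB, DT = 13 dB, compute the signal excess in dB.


SE = SL - TL - NL + DI - DT = 163 - 40 - 89 + 16 - 13 = 37

37 dB


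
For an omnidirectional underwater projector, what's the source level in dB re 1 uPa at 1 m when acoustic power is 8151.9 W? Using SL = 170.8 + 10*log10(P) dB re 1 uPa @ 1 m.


209.91 dB


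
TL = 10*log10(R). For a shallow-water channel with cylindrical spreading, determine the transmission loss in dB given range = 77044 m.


TL = 10*log10(77044) = 48.87

48.87 dB


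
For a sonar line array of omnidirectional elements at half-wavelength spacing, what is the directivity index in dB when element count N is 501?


27.0 dB


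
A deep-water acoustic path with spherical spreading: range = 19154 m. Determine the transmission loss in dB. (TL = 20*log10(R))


TL = 20*log10(19154) = 85.65

85.65 dB


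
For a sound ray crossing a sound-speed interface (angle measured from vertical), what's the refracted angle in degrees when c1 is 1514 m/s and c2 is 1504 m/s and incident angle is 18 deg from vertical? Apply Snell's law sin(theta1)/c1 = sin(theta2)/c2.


17.88 deg


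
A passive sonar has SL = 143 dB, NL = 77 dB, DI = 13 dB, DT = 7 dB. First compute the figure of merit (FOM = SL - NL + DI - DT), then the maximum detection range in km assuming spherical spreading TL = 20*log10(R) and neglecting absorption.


Step 1: FOM = SL - NL + DI - DT = 143 - 77 + 13 - 7 = 72 dB
Step 2: at max range FOM = TL = 20*log10(R), so R = 10^(72/20) = 3981.07 m = 3.98 km

3.98 km


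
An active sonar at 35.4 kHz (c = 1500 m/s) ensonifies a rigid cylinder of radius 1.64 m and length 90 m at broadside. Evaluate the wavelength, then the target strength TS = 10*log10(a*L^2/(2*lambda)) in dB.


Step 1: lambda = c/f = 1500/35400 = 0.04237 m
Step 2: TS = 10*log10(a*L^2/(2*lambda)) = 10*log10(1.64*90^2/(2*0.04237)) = 51.95

51.95 dB


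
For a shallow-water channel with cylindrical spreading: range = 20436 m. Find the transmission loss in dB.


TL = 10*log10(20436) = 43.1

43.1 dB


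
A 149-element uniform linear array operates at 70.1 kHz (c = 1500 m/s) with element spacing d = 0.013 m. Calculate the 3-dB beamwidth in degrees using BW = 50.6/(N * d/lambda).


0.56 deg


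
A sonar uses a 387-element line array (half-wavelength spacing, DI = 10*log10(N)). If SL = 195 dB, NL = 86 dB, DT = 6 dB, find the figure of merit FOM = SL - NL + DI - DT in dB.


Step 1: DI = 10*log10(387) = 25.88 dB
Step 2: FOM = SL - NL + DI - DT = 195 - 86 + 25.88 - 6 = 128.88

128.88 dB


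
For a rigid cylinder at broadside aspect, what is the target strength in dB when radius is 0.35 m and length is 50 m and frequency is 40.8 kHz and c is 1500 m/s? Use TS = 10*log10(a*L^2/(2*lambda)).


lambda = 1500/40800 = 0.03676 m
TS = 10*log10(0.35*50^2/(2*0.03676)) = 40.76

40.76 dB


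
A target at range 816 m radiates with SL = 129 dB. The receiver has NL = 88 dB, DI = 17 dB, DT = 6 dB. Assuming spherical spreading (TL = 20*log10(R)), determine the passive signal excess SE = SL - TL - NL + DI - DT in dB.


Step 1: TL = 20*log10(816) = 58.23 dB
Step 2: SE = 129 - 58.23 - 88 + 17 - 6 = -6.23

-6.23 dB


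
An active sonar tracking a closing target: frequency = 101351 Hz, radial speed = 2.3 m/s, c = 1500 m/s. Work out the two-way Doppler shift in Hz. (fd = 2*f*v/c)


fd = 2*f*v/c = 2 * 101351 * 2.3 / 1500 = 310.81

310.81 Hz


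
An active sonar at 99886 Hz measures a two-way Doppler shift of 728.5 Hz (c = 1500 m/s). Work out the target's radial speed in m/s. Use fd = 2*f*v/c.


From fd = 2*f*v/c, v = c*fd/(2*f) = 1500 * 728.5 / (2*99886) = 5.47

5.47 m/s


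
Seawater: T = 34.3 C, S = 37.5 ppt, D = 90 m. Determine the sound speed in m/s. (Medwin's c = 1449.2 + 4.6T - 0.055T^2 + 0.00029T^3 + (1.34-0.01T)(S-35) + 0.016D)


c = 1449.2 + 4.6*34.3 - 0.055*34.3^2 + 0.00029*34.3^3 + (1.34 - 0.01*34.3)*(37.5 - 35) + 0.016*90 = 1557.91

1557.91 m/s


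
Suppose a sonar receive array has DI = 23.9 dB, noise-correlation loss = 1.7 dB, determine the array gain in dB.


AG = DI - L_corr = 23.9 - 1.7 = 22.2

22.2 dB


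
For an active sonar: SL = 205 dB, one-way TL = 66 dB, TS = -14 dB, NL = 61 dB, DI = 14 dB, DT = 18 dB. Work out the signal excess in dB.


SE = SL - 2*TL + TS - NL + DI - DT = 205 - 2*66 + (-14) - 61 + 14 - 18 = -6

-6 dB


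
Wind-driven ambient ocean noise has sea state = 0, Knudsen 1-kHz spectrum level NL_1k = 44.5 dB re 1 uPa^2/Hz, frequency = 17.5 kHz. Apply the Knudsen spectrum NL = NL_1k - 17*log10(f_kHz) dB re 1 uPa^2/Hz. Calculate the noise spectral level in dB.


23.37 dB


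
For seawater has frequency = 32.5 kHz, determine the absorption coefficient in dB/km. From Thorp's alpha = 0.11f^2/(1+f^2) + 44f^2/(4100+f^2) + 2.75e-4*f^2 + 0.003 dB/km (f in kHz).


f^2 = 1056.25
alpha = 0.11*1056.25/(1+1056.25) + 44*1056.25/(4100+1056.25) + 2.75e-4*1056.25 + 0.003 = 9.417

9.417 dB/km


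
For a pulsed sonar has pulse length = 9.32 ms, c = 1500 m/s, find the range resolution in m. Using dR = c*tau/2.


6.99 m


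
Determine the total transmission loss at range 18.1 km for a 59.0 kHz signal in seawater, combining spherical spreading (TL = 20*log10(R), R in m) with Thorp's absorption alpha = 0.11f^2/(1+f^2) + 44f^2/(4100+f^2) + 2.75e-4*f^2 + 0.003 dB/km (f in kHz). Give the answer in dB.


Step 1 (Thorp): alpha = 0.11*3481.0/(1+3481.0) + 44*3481.0/(4100+3481.0) + 2.75e-4*3481.0 + 0.003 = 21.2739 dB/km
Step 2: TL_spread = 20*log10(18100) = 85.15 dB
Step 3: TL_abs = alpha*R = 21.2739 * 18.1 = 385.06 dB
Step 4: TL_total = 85.15 + 385.06 = 470.21

470.21 dB


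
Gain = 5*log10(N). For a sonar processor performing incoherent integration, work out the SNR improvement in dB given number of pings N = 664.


Gain = 5*log10(664) = 14.11

14.11 dB


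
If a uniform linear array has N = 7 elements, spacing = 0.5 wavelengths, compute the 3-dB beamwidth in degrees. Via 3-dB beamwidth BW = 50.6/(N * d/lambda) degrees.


BW = 50.6 / (7 * 0.5) = 50.6 / 3.5 = 14.46

14.46 deg


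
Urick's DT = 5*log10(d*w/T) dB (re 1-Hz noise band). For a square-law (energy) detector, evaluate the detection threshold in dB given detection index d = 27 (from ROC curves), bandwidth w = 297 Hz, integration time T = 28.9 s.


12.22 dB


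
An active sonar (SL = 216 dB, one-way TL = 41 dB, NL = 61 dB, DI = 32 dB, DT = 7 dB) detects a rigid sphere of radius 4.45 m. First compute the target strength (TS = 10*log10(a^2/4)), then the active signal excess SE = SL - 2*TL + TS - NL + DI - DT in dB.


Step 1: TS = 10*log10(4.45^2/4) = 6.95 dB
Step 2: SE = SL - 2*TL + TS - NL + DI - DT = 216 - 2*41 + (6.95) - 61 + 32 - 7 = 104.95

104.95 dB


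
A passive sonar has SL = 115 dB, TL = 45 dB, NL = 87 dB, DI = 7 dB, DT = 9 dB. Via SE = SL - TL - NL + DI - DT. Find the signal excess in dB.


-19 dB


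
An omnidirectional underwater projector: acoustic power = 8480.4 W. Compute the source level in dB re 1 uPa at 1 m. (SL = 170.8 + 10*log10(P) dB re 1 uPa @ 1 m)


SL = 170.8 + 10*log10(8480.4) = 170.8 + 39.28 = 210.08

210.08 dB


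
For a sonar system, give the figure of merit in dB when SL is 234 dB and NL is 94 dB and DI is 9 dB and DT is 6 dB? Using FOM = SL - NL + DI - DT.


143 dB


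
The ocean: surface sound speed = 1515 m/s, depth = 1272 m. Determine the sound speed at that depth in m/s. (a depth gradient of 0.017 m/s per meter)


c = 1515 + 0.017 * 1272 = 1536.624

1536.624 m/s


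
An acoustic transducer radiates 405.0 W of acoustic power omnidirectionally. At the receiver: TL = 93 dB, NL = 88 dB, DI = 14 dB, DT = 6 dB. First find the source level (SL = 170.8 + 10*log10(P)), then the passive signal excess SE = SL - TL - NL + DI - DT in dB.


Step 1: SL = 170.8 + 10*log10(405.0) = 196.87 dB
Step 2: SE = SL - TL - NL + DI - DT = 196.87 - 93 - 88 + 14 - 6 = 23.87

23.87 dB


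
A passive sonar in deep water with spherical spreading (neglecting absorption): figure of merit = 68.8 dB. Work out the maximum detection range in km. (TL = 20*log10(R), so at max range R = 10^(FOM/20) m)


2.75 km


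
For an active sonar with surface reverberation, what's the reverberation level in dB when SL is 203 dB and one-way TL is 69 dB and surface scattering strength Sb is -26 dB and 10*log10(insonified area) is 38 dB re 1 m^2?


RL = SL - 2*TL + Sb + 10*log10(A) = 203 - 2*69 + (-26) + 38 = 77

77 dB


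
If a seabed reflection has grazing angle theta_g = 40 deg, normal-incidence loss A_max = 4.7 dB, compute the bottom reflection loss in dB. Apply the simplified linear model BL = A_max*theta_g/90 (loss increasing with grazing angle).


BL = A_max * theta_g / 90 = 4.7 * 40 / 90 = 2.09

2.09 dB


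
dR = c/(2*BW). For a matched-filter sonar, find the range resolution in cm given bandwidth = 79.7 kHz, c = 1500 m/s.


dR = c/(2*BW) = 1500 / (2 * 79.7e3) = 0.0094 m = 0.94 cm

0.94 cm


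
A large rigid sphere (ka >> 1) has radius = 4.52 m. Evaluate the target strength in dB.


TS = 10*log10(4.52^2 / 4) = 10*log10(5.1076) = 7.08

7.08 dB


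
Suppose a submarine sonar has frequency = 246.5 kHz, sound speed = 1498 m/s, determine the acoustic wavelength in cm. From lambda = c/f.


lambda = c/f = 1498 / 246500 = 0.0061 m = 0.61 cm

0.61 cm


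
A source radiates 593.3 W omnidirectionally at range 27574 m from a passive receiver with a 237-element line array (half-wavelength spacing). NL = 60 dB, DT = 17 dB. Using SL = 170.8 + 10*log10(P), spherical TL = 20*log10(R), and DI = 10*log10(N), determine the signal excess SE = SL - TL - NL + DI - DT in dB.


56.47 dB


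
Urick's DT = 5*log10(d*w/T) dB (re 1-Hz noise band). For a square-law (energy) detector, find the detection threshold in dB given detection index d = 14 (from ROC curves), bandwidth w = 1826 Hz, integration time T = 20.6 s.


15.47 dB


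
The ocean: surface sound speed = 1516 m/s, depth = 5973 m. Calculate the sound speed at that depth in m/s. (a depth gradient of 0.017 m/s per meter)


c = 1516 + 0.017 * 5973 = 1617.541

1617.541 m/s


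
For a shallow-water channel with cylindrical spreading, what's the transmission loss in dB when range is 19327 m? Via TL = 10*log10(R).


TL = 10*log10(19327) = 42.86

42.86 dB


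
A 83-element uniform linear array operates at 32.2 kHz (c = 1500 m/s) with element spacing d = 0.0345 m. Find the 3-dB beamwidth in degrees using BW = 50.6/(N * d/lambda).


Step 1: lambda = 1500/32200 = 0.04658 m
Step 2: d/lambda = 0.0345/0.04658 = 0.7407
Step 3: BW = 50.6/(N * d/lambda) = 50.6/(83 * 0.7407) = 0.82

0.82 deg


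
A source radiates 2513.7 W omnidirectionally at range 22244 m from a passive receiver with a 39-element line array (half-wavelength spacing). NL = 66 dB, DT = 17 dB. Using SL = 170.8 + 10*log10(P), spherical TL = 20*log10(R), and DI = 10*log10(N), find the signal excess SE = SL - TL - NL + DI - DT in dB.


Step 1: SL = 170.8 + 10*log10(2513.7) = 204.8 dB
Step 2: TL = 20*log10(22244) = 86.94 dB
Step 3: DI = 10*log10(39) = 15.91 dB
Step 4: SE = SL - TL - NL + DI - DT = 204.8 - 86.94 - 66 + 15.91 - 17 = 50.77

50.77 dB


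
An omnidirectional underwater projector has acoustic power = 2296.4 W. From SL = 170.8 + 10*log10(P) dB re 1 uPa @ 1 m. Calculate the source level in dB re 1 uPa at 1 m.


SL = 170.8 + 10*log10(2296.4) = 170.8 + 33.61 = 204.41

204.41 dB


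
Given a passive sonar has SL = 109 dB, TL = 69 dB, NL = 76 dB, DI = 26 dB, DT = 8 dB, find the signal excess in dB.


SE = SL - TL - NL + DI - DT = 109 - 69 - 76 + 26 - 8 = -18

-18 dB


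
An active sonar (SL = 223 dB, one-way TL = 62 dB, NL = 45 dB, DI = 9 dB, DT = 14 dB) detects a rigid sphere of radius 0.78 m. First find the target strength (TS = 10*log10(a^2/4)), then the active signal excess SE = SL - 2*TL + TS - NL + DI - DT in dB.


Step 1: TS = 10*log10(0.78^2/4) = -8.18 dB
Step 2: SE = SL - 2*TL + TS - NL + DI - DT = 223 - 2*62 + (-8.18) - 45 + 9 - 14 = 40.82

40.82 dB


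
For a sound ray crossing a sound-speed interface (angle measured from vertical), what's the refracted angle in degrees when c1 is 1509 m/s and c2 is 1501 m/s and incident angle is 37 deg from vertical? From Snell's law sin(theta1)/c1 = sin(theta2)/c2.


sin(theta2) = (c2/c1)*sin(theta1) = (1501/1509)*sin(37 deg) = 0.59862
theta2 = arcsin(0.59862) = 36.77

36.77 deg


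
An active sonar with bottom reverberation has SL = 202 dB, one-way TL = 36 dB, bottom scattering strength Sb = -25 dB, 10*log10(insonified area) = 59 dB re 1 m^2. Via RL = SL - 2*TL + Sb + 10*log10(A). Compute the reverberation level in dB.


RL = SL - 2*TL + Sb + 10*log10(A) = 202 - 2*36 + (-25) + 59 = 164

164 dB


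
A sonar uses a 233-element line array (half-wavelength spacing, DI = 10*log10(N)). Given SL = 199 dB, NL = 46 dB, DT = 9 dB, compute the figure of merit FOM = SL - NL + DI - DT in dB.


Step 1: DI = 10*log10(233) = 23.67 dB
Step 2: FOM = SL - NL + DI - DT = 199 - 46 + 23.67 - 9 = 167.67

167.67 dB


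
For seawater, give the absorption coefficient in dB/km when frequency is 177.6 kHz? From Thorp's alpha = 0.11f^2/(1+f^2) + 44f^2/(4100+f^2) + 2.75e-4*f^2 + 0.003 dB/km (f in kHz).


f^2 = 31541.76
alpha = 0.11*31541.76/(1+31541.76) + 44*31541.76/(4100+31541.76) + 2.75e-4*31541.76 + 0.003 = 47.726

47.726 dB/km


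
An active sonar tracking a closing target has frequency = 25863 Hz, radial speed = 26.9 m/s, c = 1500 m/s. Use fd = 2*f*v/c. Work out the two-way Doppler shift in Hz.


fd = 2*f*v/c = 2 * 25863 * 26.9 / 1500 = 927.62

927.62 Hz


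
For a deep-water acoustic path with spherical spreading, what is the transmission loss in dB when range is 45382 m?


93.14 dB


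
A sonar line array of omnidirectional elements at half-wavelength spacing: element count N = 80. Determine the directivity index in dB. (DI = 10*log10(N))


DI = 10*log10(80) = 19.03

19.03 dB


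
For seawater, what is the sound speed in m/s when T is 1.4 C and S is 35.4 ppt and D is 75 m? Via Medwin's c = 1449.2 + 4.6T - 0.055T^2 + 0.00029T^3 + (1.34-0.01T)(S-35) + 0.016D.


1457.26 m/s


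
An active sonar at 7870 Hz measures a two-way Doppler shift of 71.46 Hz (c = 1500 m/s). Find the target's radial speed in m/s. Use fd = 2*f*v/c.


6.81 m/s


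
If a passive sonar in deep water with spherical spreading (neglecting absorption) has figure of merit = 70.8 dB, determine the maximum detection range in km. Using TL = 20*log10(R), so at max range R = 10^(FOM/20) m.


At max range FOM = TL, so 20*log10(R) = 70.8
R = 10^(70.8/20) = 3467.37 m = 3.47 km

3.47 km


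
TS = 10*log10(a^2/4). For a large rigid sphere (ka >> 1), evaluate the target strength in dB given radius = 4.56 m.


7.16 dB


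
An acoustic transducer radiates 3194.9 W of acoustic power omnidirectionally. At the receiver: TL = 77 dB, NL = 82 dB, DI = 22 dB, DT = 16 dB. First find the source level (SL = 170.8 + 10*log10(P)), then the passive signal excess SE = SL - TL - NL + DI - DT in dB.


Step 1: SL = 170.8 + 10*log10(3194.9) = 205.84 dB
Step 2: SE = SL - TL - NL + DI - DT = 205.84 - 77 - 82 + 22 - 16 = 52.84

52.84 dB


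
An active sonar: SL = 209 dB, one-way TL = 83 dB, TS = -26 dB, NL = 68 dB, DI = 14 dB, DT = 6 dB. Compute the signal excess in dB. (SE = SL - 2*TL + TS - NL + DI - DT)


-43 dB


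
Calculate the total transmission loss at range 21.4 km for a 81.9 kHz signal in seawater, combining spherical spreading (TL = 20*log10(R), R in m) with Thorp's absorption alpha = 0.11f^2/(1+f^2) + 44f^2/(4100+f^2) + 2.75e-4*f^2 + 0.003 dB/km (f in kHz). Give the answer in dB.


Step 1 (Thorp): alpha = 0.11*6707.61/(1+6707.61) + 44*6707.61/(4100+6707.61) + 2.75e-4*6707.61 + 0.003 = 29.2656 dB/km
Step 2: TL_spread = 20*log10(21400) = 86.61 dB
Step 3: TL_abs = alpha*R = 29.2656 * 21.4 = 626.28 dB
Step 4: TL_total = 86.61 + 626.28 = 712.89

712.89 dB


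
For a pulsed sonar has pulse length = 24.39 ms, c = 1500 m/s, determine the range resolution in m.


dR = c*tau/2 = 1500 * 24.39e-3 / 2 = 18.2925

18.2925 m


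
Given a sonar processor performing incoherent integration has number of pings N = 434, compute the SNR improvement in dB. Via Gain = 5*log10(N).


Gain = 5*log10(434) = 13.19

13.19 dB


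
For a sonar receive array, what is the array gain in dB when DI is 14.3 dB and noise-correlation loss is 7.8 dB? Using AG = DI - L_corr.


AG = DI - L_corr = 14.3 - 7.8 = 6.5

6.5 dB


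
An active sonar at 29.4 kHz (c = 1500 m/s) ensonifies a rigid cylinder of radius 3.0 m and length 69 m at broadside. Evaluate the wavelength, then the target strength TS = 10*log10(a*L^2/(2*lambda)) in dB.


Step 1: lambda = c/f = 1500/29400 = 0.05102 m
Step 2: TS = 10*log10(a*L^2/(2*lambda)) = 10*log10(3.0*69^2/(2*0.05102)) = 51.46

51.46 dB


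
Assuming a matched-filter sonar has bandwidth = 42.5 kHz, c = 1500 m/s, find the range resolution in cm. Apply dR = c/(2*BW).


dR = c/(2*BW) = 1500 / (2 * 42.5e3) = 0.0176 m = 1.76 cm

1.76 cm


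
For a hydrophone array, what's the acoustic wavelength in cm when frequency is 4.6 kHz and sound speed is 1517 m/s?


lambda = c/f = 1517 / 4600 = 0.3298 m = 32.98 cm

32.98 cm


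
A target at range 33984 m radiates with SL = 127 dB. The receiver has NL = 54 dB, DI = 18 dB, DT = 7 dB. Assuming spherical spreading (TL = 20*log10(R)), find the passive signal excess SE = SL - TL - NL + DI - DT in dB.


Step 1: TL = 20*log10(33984) = 90.63 dB
Step 2: SE = 127 - 90.63 - 54 + 18 - 7 = -6.63

-6.63 dB


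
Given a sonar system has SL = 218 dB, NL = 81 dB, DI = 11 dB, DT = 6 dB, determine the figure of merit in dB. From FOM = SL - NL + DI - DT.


FOM = SL - NL + DI - DT = 218 - 81 + 11 - 6 = 142

142 dB


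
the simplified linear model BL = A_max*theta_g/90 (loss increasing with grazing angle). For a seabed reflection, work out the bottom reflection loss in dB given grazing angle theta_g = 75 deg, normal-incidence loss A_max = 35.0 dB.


BL = A_max * theta_g / 90 = 35.0 * 75 / 90 = 29.17

29.17 dB


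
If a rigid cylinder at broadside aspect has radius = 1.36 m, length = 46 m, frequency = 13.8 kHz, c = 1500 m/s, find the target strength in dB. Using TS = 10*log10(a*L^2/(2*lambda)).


lambda = 1500/13800 = 0.1087 m
TS = 10*log10(1.36*46^2/(2*0.1087)) = 41.22

41.22 dB


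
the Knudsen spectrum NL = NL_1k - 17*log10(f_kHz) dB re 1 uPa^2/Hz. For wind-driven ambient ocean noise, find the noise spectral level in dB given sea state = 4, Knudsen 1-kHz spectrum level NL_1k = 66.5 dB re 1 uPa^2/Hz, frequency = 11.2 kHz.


NL = NL_1k - 17*log10(f_kHz) = 66.5 - 17*log10(11.2) = 66.5 - (17.84) = 48.66

48.66 dB


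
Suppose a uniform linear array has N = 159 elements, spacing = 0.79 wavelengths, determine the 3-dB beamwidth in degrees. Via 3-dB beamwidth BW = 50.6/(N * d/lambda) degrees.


0.4 deg


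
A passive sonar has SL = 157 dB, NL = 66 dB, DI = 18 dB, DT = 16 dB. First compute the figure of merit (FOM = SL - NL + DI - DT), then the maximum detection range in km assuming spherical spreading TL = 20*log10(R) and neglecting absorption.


Step 1: FOM = SL - NL + DI - DT = 157 - 66 + 18 - 16 = 93 dB
Step 2: at max range FOM = TL = 20*log10(R), so R = 10^(93/20) = 44668.36 m = 44.67 km

44.67 km


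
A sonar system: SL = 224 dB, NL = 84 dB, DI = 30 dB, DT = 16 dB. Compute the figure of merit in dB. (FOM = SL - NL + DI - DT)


154 dB


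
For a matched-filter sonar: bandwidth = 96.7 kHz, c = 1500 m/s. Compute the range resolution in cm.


dR = c/(2*BW) = 1500 / (2 * 96.7e3) = 0.0078 m = 0.78 cm

0.78 cm


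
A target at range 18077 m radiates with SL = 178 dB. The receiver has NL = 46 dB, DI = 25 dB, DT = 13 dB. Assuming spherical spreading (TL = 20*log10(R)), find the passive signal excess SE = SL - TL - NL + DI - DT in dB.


58.86 dB


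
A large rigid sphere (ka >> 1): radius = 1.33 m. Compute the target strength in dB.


-3.54 dB


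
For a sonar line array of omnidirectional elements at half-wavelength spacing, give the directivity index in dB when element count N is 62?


DI = 10*log10(62) = 17.92

17.92 dB


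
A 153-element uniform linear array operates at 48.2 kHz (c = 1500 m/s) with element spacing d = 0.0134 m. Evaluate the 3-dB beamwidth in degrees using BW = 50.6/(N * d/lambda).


Step 1: lambda = 1500/48200 = 0.03112 m
Step 2: d/lambda = 0.0134/0.03112 = 0.4306
Step 3: BW = 50.6/(N * d/lambda) = 50.6/(153 * 0.4306) = 0.77

0.77 deg


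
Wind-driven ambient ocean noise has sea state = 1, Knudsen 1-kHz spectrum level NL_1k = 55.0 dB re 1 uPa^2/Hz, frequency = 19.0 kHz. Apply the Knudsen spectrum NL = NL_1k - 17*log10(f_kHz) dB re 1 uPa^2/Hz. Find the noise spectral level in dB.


NL = NL_1k - 17*log10(f_kHz) = 55.0 - 17*log10(19.0) = 55.0 - (21.74) = 33.26

33.26 dB


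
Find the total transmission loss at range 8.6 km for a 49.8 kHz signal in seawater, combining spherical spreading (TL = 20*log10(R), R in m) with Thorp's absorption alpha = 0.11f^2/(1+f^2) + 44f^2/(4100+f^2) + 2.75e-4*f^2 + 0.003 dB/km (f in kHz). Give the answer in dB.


Step 1 (Thorp): alpha = 0.11*2480.04/(1+2480.04) + 44*2480.04/(4100+2480.04) + 2.75e-4*2480.04 + 0.003 = 17.3787 dB/km
Step 2: TL_spread = 20*log10(8600) = 78.69 dB
Step 3: TL_abs = alpha*R = 17.3787 * 8.6 = 149.46 dB
Step 4: TL_total = 78.69 + 149.46 = 228.15

228.15 dB


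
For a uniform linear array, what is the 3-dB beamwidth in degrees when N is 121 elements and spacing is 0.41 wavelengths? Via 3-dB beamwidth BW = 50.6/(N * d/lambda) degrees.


BW = 50.6 / (121 * 0.41) = 50.6 / 49.61 = 1.02

1.02 deg


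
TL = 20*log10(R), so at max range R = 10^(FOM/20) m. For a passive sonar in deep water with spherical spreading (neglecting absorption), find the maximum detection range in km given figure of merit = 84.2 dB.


16.22 km


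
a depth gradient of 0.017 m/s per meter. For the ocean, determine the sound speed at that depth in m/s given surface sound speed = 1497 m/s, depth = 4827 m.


c = 1497 + 0.017 * 4827 = 1579.059

1579.059 m/s


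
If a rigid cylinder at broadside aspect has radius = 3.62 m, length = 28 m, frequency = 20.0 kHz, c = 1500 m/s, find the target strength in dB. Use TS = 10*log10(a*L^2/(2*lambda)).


lambda = 1500/20000 = 0.075 m
TS = 10*log10(3.62*28^2/(2*0.075)) = 42.77

42.77 dB


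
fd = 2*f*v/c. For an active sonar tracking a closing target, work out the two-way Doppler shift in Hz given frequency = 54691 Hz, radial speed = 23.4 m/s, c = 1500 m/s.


fd = 2*f*v/c = 2 * 54691 * 23.4 / 1500 = 1706.36

1706.36 Hz


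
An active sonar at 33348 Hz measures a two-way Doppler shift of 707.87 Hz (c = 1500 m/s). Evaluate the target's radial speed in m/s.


15.92 m/s


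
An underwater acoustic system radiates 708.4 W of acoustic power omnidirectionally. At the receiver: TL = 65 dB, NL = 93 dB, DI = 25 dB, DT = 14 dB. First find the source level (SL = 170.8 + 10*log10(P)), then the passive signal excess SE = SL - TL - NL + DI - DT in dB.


Step 1: SL = 170.8 + 10*log10(708.4) = 199.3 dB
Step 2: SE = SL - TL - NL + DI - DT = 199.3 - 65 - 93 + 25 - 14 = 52.3

52.3 dB


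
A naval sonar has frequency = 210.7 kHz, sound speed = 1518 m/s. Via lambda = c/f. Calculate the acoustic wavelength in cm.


0.72 cm


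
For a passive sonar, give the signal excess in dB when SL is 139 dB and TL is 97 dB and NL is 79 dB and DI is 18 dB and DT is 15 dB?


SE = SL - TL - NL + DI - DT = 139 - 97 - 79 + 18 - 15 = -34

-34 dB


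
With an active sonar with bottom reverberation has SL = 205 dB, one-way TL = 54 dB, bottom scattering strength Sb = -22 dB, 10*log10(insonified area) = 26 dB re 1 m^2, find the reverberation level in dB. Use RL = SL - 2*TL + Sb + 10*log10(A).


101 dB


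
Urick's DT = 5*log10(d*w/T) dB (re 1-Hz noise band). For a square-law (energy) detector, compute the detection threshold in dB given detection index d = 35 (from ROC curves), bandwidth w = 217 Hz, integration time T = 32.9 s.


DT = 5*log10(d*w/T) = 5*log10(35 * 217 / 32.9) = 5*log10(230.85) = 11.82

11.82 dB


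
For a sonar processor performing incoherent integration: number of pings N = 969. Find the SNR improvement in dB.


Gain = 5*log10(969) = 14.93

14.93 dB


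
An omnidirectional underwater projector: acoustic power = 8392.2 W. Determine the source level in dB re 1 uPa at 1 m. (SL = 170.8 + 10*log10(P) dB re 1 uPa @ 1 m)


210.04 dB


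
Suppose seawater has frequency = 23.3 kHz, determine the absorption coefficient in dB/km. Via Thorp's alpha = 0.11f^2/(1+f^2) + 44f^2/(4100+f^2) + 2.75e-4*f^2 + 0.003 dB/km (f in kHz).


f^2 = 542.89
alpha = 0.11*542.89/(1+542.89) + 44*542.89/(4100+542.89) + 2.75e-4*542.89 + 0.003 = 5.407

5.407 dB/km


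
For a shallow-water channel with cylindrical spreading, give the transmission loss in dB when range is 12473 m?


TL = 10*log10(12473) = 40.96

40.96 dB


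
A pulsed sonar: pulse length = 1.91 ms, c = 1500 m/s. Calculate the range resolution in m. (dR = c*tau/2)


1.4325 m


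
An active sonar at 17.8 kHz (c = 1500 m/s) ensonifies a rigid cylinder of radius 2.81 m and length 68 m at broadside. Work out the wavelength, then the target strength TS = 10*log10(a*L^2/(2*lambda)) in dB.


Step 1: lambda = c/f = 1500/17800 = 0.08427 m
Step 2: TS = 10*log10(a*L^2/(2*lambda)) = 10*log10(2.81*68^2/(2*0.08427)) = 48.87

48.87 dB


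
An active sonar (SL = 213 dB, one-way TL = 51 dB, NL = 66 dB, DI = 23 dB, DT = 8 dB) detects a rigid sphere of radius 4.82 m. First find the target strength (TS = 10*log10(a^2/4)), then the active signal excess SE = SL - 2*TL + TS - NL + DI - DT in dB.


Step 1: TS = 10*log10(4.82^2/4) = 7.64 dB
Step 2: SE = SL - 2*TL + TS - NL + DI - DT = 213 - 2*51 + (7.64) - 66 + 23 - 8 = 67.64

67.64 dB


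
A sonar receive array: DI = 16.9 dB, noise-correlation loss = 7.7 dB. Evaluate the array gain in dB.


AG = DI - L_corr = 16.9 - 7.7 = 9.2

9.2 dB


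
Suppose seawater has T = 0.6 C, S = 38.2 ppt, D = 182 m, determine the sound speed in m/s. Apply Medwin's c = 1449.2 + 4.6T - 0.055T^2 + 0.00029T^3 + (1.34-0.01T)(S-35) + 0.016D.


c = 1449.2 + 4.6*0.6 - 0.055*0.6^2 + 0.00029*0.6^3 + (1.34 - 0.01*0.6)*(38.2 - 35) + 0.016*182 = 1459.12

1459.12 m/s


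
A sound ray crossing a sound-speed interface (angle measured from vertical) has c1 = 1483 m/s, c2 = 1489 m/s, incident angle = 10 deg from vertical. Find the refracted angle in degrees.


10.04 deg


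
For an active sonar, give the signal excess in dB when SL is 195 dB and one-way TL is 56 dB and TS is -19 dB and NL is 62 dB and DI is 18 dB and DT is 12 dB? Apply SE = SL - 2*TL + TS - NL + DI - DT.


SE = SL - 2*TL + TS - NL + DI - DT = 195 - 2*56 + (-19) - 62 + 18 - 12 = 8

8 dB


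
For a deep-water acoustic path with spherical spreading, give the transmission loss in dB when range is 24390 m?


87.74 dB


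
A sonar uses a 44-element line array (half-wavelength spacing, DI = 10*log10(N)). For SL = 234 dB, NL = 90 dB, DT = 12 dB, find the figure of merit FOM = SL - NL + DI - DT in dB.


Step 1: DI = 10*log10(44) = 16.43 dB
Step 2: FOM = SL - NL + DI - DT = 234 - 90 + 16.43 - 12 = 148.43

148.43 dB


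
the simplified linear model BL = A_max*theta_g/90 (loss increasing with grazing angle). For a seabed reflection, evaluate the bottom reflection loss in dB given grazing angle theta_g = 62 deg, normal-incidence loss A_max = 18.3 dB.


12.61 dB


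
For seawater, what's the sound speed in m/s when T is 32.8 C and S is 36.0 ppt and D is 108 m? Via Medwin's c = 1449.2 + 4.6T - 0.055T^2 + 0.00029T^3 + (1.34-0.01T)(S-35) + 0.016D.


1553.88 m/s


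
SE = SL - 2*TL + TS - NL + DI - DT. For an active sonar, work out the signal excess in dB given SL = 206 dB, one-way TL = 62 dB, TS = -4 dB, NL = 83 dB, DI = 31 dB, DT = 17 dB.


SE = SL - 2*TL + TS - NL + DI - DT = 206 - 2*62 + (-4) - 83 + 31 - 17 = 9

9 dB
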